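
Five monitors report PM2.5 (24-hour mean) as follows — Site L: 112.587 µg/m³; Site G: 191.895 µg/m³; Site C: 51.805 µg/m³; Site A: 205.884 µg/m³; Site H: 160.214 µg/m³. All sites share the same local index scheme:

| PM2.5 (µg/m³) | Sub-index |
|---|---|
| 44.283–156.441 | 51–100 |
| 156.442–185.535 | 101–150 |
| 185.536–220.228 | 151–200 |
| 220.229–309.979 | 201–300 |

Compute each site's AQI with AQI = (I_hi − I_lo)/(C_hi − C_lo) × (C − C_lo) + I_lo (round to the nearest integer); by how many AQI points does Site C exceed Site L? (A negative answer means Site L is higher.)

Site L: 112.587 lies in 44.283–156.441, so I_lo=51, I_hi=100, C_lo=44.283, C_hi=156.441.
(100−51)/(156.441−44.283) × (112.587−44.283) + 51 = 49/112.158 × 68.304 + 51 ≈ 80.84 → 81.
Site G: 191.895 lies in 185.536–220.228, so I_lo=151, I_hi=200, C_lo=185.536, C_hi=220.228.
(200−151)/(220.228−185.536) × (191.895−185.536) + 151 = 49/34.692 × 6.359 + 151 ≈ 159.98 → 160.
Site C 51.805: bracket 44.283–156.441 → index 51–100; slope 49/112.158, offset 7.522.
AQI = 51 + 49/112.158·7.522 ≈ 54.29 ⇒ 54.
Site A: row 185.536–220.228 (AQI 151–200). (200−151)·(205.884−185.536)/(220.228−185.536) + 151 = 49·20.348/34.692 + 151 ≈ 179.74 → 180.
Site H: 160.214 lies in 156.442–185.535, so I_lo=101, I_hi=150, C_lo=156.442, C_hi=185.535.
(150−101)/(185.535−156.442) × (160.214−156.442) + 101 = 49/29.093 × 3.772 + 101 ≈ 107.35 → 107.
AQIs: Site L=81, Site G=160, Site C=54, Site A=180, Site H=107. Site C (54) − Site L (81) = -27.

-27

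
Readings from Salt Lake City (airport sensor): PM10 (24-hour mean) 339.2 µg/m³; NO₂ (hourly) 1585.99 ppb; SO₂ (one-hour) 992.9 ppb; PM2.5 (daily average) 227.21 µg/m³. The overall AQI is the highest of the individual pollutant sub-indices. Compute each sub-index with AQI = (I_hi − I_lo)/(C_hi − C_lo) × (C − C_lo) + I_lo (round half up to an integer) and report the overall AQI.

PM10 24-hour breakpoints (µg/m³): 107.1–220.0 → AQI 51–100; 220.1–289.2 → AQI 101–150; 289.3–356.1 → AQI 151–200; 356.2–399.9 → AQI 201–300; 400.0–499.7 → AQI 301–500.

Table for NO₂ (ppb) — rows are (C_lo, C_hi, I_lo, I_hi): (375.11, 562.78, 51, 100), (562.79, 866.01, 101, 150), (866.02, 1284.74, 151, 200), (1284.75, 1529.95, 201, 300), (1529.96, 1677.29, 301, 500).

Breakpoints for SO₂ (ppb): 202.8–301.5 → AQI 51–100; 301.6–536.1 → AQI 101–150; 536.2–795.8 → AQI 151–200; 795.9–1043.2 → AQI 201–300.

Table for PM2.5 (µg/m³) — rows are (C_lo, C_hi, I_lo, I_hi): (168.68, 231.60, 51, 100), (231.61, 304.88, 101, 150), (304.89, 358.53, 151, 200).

377

PM10: 339.2 lies in 289.3–356.1, so I_lo=151, I_hi=200, C_lo=289.3, C_hi=356.1.
(200−151)/(356.1−289.3) × (339.2−289.3) + 151 = 49/66.8 × 49.9 + 151 ≈ 187.60 → 188.
NO₂: 1585.99 lies in 1529.96–1677.29, so I_lo=301, I_hi=500, C_lo=1529.96, C_hi=1677.29.
(500−301)/(1677.29−1529.96) × (1585.99−1529.96) + 301 = 199/147.33 × 56.03 + 301 ≈ 376.68 → 377.
SO₂: 992.9 lies in 795.9–1043.2, so I_lo=201, I_hi=300, C_lo=795.9, C_hi=1043.2.
(300−201)/(1043.2−795.9) × (992.9−795.9) + 201 = 99/247.3 × 197.0 + 201 ≈ 279.86 → 280.
PM2.5: row 168.68–231.60 (AQI 51–100). (100−51)·(227.21−168.68)/(231.60−168.68) + 51 = 49·58.53/62.92 + 51 ≈ 96.58 → 97.
Sub-indices: PM10→188, NO₂→377, SO₂→280, PM2.5→97. Overall AQI = max = 377; dominant pollutant is NO₂.
AQI 377: Hazardous.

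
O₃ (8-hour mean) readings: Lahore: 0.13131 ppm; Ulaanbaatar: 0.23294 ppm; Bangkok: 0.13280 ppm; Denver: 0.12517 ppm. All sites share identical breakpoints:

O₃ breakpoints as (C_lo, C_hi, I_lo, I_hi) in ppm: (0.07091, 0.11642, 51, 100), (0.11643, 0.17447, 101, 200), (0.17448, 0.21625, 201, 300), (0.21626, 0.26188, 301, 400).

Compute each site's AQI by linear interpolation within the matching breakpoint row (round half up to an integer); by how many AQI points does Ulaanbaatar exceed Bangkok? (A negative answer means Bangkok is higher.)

Lahore: 0.13131 lies in 0.11643–0.17447, so I_lo=101, I_hi=200, C_lo=0.11643, C_hi=0.17447.
(200−101)/(0.17447−0.11643) × (0.13131−0.11643) + 101 = 99/0.05804 × 0.01488 + 101 ≈ 126.38 → 126.
Ulaanbaatar: 0.23294 ∈ [0.21626, 0.26188] ↔ index [301, 400].
301 + (0.23294−0.21626)·(400−301)/(0.26188−0.21626) = 301 + 0.01668·99/0.04562 ≈ 337.20, so AQI = 337.
Bangkok 0.13280: bracket 0.11643–0.17447 → index 101–200; slope 99/0.05804, offset 0.01637.
AQI = 101 + 99/0.05804·0.01637 ≈ 128.92 ⇒ 129.
Denver: 0.12517 ∈ [0.11643, 0.17447] ↔ index [101, 200].
101 + (0.12517−0.11643)·(200−101)/(0.17447−0.11643) = 101 + 0.00874·99/0.05804 ≈ 115.91, so AQI = 116.
AQIs: Lahore=126, Ulaanbaatar=337, Bangkok=129, Denver=116. Ulaanbaatar (337) − Bangkok (129) = 208.

208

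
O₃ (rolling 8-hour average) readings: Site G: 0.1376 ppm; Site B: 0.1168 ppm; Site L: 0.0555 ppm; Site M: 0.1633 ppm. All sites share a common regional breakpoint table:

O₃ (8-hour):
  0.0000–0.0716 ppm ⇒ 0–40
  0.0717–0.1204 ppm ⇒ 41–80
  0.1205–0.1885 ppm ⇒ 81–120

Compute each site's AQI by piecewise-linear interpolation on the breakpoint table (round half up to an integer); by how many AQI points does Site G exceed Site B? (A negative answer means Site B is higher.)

Site G: row 0.1205–0.1885 (AQI 81–120). (120−81)·(0.1376−0.1205)/(0.1885−0.1205) + 81 = 39·0.0171/0.0680 + 81 ≈ 90.81 → 91.
Site B 0.1168: bracket 0.0717–0.1204 → index 41–80; slope 39/0.0487, offset 0.0451.
AQI = 41 + 39/0.0487·0.0451 ≈ 77.12 ⇒ 77.
Site L 0.0555: bracket 0.0000–0.0716 → index 0–40; slope 40/0.0716, offset 0.0555.
AQI = 0 + 40/0.0716·0.0555 ≈ 31.01 ⇒ 31.
Site M: row 0.1205–0.1885 (AQI 81–120). (120−81)·(0.1633−0.1205)/(0.1885−0.1205) + 81 = 39·0.0428/0.0680 + 81 ≈ 105.55 → 106.
AQIs: Site G=91, Site B=77, Site L=31, Site M=106. Site G (91) − Site B (77) = 14.

14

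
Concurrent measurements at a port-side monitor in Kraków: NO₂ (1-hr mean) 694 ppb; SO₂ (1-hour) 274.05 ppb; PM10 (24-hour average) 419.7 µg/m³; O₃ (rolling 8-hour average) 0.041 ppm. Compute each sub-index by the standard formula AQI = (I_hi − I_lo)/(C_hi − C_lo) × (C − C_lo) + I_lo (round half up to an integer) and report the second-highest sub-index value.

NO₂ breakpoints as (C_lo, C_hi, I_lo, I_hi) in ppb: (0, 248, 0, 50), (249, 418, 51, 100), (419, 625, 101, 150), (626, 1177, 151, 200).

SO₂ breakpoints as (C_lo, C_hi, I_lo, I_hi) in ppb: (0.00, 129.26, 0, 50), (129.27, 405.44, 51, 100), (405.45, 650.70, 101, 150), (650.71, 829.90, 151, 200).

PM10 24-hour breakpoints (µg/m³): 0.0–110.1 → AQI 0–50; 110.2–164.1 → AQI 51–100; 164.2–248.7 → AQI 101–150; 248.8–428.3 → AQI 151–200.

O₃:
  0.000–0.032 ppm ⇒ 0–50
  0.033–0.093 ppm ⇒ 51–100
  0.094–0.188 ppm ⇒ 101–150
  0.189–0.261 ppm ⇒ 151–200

157

NO₂ 694: bracket 626–1177 → index 151–200; slope 49/551, offset 68.
AQI = 151 + 49/551·68 ≈ 157.05 ⇒ 157.
SO₂: row 129.27–405.44 (AQI 51–100). (100−51)·(274.05−129.27)/(405.44−129.27) + 51 = 49·144.78/276.17 + 51 ≈ 76.69 → 77.
PM10: 419.7 ∈ [248.8, 428.3] ↔ index [151, 200].
151 + (419.7−248.8)·(200−151)/(428.3−248.8) = 151 + 170.9·49/179.5 ≈ 197.65, so AQI = 198.
O₃: 0.041 ∈ [0.033, 0.093] ↔ index [51, 100].
51 + (0.041−0.033)·(100−51)/(0.093−0.033) = 51 + 0.008·49/0.060 ≈ 57.53, so AQI = 58.
Sub-indices: NO₂→157, SO₂→77, PM10→198, O₃→58. Ranked high→low: 198, 157, 77, 58. Second-highest sub-index = 157.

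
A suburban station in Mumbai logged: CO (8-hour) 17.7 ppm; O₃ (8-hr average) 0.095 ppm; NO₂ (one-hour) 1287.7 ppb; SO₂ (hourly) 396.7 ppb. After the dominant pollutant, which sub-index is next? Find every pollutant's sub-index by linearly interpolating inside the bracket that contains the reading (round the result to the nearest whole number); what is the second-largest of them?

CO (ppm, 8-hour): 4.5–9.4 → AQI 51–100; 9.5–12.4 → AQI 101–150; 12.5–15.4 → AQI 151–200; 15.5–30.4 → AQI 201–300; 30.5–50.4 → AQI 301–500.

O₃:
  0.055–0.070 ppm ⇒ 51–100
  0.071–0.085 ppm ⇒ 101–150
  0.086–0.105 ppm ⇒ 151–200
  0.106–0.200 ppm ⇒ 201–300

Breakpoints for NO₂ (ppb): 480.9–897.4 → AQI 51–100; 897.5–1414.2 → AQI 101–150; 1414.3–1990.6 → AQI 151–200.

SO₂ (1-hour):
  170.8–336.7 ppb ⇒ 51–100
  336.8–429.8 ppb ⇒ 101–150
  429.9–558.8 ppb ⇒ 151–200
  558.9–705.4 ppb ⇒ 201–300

CO: row 15.5–30.4 (AQI 201–300). (300−201)·(17.7−15.5)/(30.4−15.5) + 201 = 99·2.2/14.9 + 201 ≈ 215.62 → 216.
O₃: row 0.086–0.105 (AQI 151–200). (200−151)·(0.095−0.086)/(0.105−0.086) + 151 = 49·0.009/0.019 + 151 ≈ 174.21 → 174.
NO₂: 1287.7 lies in 897.5–1414.2, so I_lo=101, I_hi=150, C_lo=897.5, C_hi=1414.2.
(150−101)/(1414.2−897.5) × (1287.7−897.5) + 101 = 49/516.7 × 390.2 + 101 ≈ 138.00 → 138.
SO₂: 396.7 ∈ [336.8, 429.8] ↔ index [101, 150].
101 + (396.7−336.8)·(150−101)/(429.8−336.8) = 101 + 59.9·49/93.0 ≈ 132.56, so AQI = 133.
Sub-indices: CO→216, O₃→174, NO₂→138, SO₂→133. Ranked high→low: 216, 174, 138, 133. Second-highest sub-index = 174.

174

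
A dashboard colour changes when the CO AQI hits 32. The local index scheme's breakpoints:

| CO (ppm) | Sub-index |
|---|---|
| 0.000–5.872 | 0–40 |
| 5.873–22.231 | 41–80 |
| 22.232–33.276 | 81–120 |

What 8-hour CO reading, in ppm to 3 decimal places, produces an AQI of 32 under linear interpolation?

4.698

AQI 32 lies in the 0–40 band, which corresponds to 0.000–5.872 ppm.
C = 0.000 + (32−0)×(5.872−0.000)/(40−0) = 0.000 + 32×5.872/40 ≈ 4.69760 ppm → 4.698 ppm to 3 dp.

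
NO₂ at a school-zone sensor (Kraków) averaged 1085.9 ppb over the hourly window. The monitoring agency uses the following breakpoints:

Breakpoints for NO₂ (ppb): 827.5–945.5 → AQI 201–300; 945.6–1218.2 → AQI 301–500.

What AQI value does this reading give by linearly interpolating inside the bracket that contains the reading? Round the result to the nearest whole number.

403

NO₂: 1085.9 ∈ [945.6, 1218.2] ↔ index [301, 500].
301 + (1085.9−945.6)·(500−301)/(1218.2−945.6) = 301 + 140.3·199/272.6 ≈ 403.42, so AQI = 403.
AQI 403 falls in the Hazardous category.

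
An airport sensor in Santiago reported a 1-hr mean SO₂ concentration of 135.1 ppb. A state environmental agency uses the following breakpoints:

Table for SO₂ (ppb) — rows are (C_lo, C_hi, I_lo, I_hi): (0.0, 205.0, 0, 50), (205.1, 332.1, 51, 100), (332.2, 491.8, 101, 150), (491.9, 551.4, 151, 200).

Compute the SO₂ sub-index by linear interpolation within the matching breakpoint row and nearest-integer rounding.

33

SO₂: 135.1 lies in 0.0–205.0, so I_lo=0, I_hi=50, C_lo=0.0, C_hi=205.0.
(50−0)/(205.0−0.0) × (135.1−0.0) + 0 = 50/205.0 × 135.1 + 0 ≈ 32.95 → 33.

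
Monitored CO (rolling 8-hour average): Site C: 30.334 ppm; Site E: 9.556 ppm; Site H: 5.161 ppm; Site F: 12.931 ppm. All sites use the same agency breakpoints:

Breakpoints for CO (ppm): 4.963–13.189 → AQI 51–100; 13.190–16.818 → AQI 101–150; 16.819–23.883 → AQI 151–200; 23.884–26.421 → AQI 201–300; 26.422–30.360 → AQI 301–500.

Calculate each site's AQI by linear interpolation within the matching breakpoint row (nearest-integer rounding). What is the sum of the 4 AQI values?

Site C: row 26.422–30.360 (AQI 301–500). (500−301)·(30.334−26.422)/(30.360−26.422) + 301 = 199·3.912/3.938 + 301 ≈ 498.69 → 499.
Site E: row 4.963–13.189 (AQI 51–100). (100−51)·(9.556−4.963)/(13.189−4.963) + 51 = 49·4.593/8.226 + 51 ≈ 78.36 → 78.
Site H: row 4.963–13.189 (AQI 51–100). (100−51)·(5.161−4.963)/(13.189−4.963) + 51 = 49·0.198/8.226 + 51 ≈ 52.18 → 52.
Site F: 12.931 lies in 4.963–13.189, so I_lo=51, I_hi=100, C_lo=4.963, C_hi=13.189.
(100−51)/(13.189−4.963) × (12.931−4.963) + 51 = 49/8.226 × 7.968 + 51 ≈ 98.46 → 98.
AQIs: Site C=499, Site E=78, Site H=52, Site F=98. Sum = 499 + 78 + 52 + 98 = 727.

727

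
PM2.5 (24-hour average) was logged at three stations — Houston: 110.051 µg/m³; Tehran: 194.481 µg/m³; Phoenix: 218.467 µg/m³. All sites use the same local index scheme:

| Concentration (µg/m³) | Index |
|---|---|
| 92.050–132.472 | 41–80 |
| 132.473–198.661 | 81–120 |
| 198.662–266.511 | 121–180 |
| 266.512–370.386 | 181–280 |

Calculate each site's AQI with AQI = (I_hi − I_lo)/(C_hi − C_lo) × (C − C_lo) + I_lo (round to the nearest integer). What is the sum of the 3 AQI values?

Houston: 110.051 ∈ [92.050, 132.472] ↔ index [41, 80].
41 + (110.051−92.050)·(80−41)/(132.472−92.050) = 41 + 18.001·39/40.422 ≈ 58.37, so AQI = 58.
Tehran: 194.481 lies in 132.473–198.661, so I_lo=81, I_hi=120, C_lo=132.473, C_hi=198.661.
(120−81)/(198.661−132.473) × (194.481−132.473) + 81 = 39/66.188 × 62.008 + 81 ≈ 117.54 → 118.
Phoenix 218.467: bracket 198.662–266.511 → index 121–180; slope 59/67.849, offset 19.805.
AQI = 121 + 59/67.849·19.805 ≈ 138.22 ⇒ 138.
AQIs: Houston=58, Tehran=118, Phoenix=138. Sum = 58 + 118 + 138 = 314.

314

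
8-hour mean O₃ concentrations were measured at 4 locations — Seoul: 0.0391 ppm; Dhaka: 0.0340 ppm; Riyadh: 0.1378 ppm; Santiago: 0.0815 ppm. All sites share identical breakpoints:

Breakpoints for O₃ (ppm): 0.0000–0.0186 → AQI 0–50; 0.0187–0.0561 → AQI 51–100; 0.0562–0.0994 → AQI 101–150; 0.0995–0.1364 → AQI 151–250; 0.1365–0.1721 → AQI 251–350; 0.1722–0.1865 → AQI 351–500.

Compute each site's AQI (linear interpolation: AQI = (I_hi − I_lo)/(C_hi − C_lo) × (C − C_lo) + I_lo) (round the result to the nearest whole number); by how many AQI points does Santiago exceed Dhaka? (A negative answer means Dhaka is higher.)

Seoul: row 0.0187–0.0561 (AQI 51–100). (100−51)·(0.0391−0.0187)/(0.0561−0.0187) + 51 = 49·0.0204/0.0374 + 51 ≈ 77.73 → 78.
Dhaka: 0.0340 lies in 0.0187–0.0561, so I_lo=51, I_hi=100, C_lo=0.0187, C_hi=0.0561.
(100−51)/(0.0561−0.0187) × (0.0340−0.0187) + 51 = 49/0.0374 × 0.0153 + 51 ≈ 71.05 → 71.
Riyadh: 0.1378 ∈ [0.1365, 0.1721] ↔ index [251, 350].
251 + (0.1378−0.1365)·(350−251)/(0.1721−0.1365) = 251 + 0.0013·99/0.0356 ≈ 254.62, so AQI = 255.
Santiago 0.0815: bracket 0.0562–0.0994 → index 101–150; slope 49/0.0432, offset 0.0253.
AQI = 101 + 49/0.0432·0.0253 ≈ 129.70 ⇒ 130.
AQIs: Seoul=78, Dhaka=71, Riyadh=255, Santiago=130. Santiago (130) − Dhaka (71) = 59.

59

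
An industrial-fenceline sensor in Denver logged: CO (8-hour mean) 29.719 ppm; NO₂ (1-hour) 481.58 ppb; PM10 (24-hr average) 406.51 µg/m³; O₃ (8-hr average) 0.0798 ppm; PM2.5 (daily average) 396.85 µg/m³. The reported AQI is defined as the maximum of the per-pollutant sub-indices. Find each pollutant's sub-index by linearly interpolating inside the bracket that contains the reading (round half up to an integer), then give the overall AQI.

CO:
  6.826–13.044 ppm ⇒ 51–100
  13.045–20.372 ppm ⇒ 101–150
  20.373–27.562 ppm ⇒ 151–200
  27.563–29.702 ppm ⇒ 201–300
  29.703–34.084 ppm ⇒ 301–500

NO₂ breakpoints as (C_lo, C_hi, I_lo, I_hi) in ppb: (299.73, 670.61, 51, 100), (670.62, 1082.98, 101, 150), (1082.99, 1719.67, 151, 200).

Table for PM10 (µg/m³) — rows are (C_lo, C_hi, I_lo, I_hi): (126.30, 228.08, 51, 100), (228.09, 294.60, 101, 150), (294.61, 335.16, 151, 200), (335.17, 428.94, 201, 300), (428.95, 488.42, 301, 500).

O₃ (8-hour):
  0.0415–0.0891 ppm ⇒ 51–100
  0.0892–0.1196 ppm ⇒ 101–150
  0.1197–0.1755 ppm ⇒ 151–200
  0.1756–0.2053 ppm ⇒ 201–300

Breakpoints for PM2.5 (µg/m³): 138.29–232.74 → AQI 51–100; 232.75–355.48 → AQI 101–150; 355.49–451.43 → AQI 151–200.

302

CO: 29.719 lies in 29.703–34.084, so I_lo=301, I_hi=500, C_lo=29.703, C_hi=34.084.
(500−301)/(34.084−29.703) × (29.719−29.703) + 301 = 199/4.381 × 0.016 + 301 ≈ 301.73 → 302.
NO₂: 481.58 lies in 299.73–670.61, so I_lo=51, I_hi=100, C_lo=299.73, C_hi=670.61.
(100−51)/(670.61−299.73) × (481.58−299.73) + 51 = 49/370.88 × 181.85 + 51 ≈ 75.03 → 75.
PM10: row 335.17–428.94 (AQI 201–300). (300−201)·(406.51−335.17)/(428.94−335.17) + 201 = 99·71.34/93.77 + 201 ≈ 276.32 → 276.
O₃: 0.0798 lies in 0.0415–0.0891, so I_lo=51, I_hi=100, C_lo=0.0415, C_hi=0.0891.
(100−51)/(0.0891−0.0415) × (0.0798−0.0415) + 51 = 49/0.0476 × 0.0383 + 51 ≈ 90.43 → 90.
PM2.5: 396.85 ∈ [355.49, 451.43] ↔ index [151, 200].
151 + (396.85−355.49)·(200−151)/(451.43−355.49) = 151 + 41.36·49/95.94 ≈ 172.12, so AQI = 172.
Sub-indices: CO→302, NO₂→75, PM10→276, O₃→90, PM2.5→172. Overall AQI = max = 302; dominant pollutant is CO.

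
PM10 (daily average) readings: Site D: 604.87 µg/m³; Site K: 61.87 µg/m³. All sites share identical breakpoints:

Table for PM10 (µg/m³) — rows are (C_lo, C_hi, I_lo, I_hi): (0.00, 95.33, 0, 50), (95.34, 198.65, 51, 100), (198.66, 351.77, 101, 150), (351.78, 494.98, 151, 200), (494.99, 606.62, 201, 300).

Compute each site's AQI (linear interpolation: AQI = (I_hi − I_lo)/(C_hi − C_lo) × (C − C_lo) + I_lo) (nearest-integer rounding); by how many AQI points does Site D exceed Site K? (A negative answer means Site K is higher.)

Site D: 604.87 ∈ [494.99, 606.62] ↔ index [201, 300].
201 + (604.87−494.99)·(300−201)/(606.62−494.99) = 201 + 109.88·99/111.63 ≈ 298.45, so AQI = 298.
Site K: row 0.00–95.33 (AQI 0–50). (50−0)·(61.87−0.00)/(95.33−0.00) + 0 = 50·61.87/95.33 + 0 ≈ 32.45 → 32.
AQIs: Site D=298, Site K=32. Site D (298) − Site K (32) = 266.

266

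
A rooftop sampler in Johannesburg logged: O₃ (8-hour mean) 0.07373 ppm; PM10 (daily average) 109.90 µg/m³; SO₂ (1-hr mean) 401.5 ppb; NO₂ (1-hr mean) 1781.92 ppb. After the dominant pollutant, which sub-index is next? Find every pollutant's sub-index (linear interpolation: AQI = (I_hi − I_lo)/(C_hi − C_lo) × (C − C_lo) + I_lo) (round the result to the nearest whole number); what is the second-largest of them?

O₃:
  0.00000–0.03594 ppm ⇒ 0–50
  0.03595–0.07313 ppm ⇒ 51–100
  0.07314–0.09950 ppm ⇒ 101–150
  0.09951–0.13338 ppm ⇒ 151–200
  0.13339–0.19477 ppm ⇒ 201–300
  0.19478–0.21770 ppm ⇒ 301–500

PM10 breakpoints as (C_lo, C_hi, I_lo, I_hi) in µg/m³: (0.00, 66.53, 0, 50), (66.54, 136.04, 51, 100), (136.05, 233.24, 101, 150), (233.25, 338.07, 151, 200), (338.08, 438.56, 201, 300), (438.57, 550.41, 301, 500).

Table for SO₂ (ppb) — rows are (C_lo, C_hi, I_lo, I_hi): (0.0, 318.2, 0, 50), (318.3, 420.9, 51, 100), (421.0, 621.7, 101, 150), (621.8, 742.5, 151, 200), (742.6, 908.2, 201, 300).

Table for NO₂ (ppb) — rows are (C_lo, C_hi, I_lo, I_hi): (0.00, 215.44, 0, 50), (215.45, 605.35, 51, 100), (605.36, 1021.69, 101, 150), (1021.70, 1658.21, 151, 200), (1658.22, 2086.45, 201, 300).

102

O₃: row 0.07314–0.09950 (AQI 101–150). (150−101)·(0.07373−0.07314)/(0.09950−0.07314) + 101 = 49·0.00059/0.02636 + 101 ≈ 102.10 → 102.
PM10: row 66.54–136.04 (AQI 51–100). (100−51)·(109.90−66.54)/(136.04−66.54) + 51 = 49·43.36/69.50 + 51 ≈ 81.57 → 82.
SO₂: 401.5 ∈ [318.3, 420.9] ↔ index [51, 100].
51 + (401.5−318.3)·(100−51)/(420.9−318.3) = 51 + 83.2·49/102.6 ≈ 90.73, so AQI = 91.
NO₂: row 1658.22–2086.45 (AQI 201–300). (300−201)·(1781.92−1658.22)/(2086.45−1658.22) + 201 = 99·123.70/428.23 + 201 ≈ 229.60 → 230.
Sub-indices: O₃→102, PM10→82, SO₂→91, NO₂→230. Ranked high→low: 230, 102, 91, 82. Second-highest sub-index = 102.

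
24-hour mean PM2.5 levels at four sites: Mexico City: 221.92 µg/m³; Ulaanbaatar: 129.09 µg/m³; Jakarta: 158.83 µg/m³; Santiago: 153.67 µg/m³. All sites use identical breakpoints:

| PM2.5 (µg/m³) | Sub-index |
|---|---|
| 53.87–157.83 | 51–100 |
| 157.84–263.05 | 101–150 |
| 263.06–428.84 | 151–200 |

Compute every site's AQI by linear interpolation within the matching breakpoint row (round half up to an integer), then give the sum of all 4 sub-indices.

416

Mexico City 221.92: bracket 157.84–263.05 → index 101–150; slope 49/105.21, offset 64.08.
AQI = 101 + 49/105.21·64.08 ≈ 130.84 ⇒ 131.
Ulaanbaatar: 129.09 ∈ [53.87, 157.83] ↔ index [51, 100].
51 + (129.09−53.87)·(100−51)/(157.83−53.87) = 51 + 75.22·49/103.96 ≈ 86.45, so AQI = 86.
Jakarta: row 157.84–263.05 (AQI 101–150). (150−101)·(158.83−157.84)/(263.05−157.84) + 101 = 49·0.99/105.21 + 101 ≈ 101.46 → 101.
Santiago: 153.67 lies in 53.87–157.83, so I_lo=51, I_hi=100, C_lo=53.87, C_hi=157.83.
(100−51)/(157.83−53.87) × (153.67−53.87) + 51 = 49/103.96 × 99.80 + 51 ≈ 98.04 → 98.
AQIs: Mexico City=131, Ulaanbaatar=86, Jakarta=101, Santiago=98. Sum = 131 + 86 + 101 + 98 = 416.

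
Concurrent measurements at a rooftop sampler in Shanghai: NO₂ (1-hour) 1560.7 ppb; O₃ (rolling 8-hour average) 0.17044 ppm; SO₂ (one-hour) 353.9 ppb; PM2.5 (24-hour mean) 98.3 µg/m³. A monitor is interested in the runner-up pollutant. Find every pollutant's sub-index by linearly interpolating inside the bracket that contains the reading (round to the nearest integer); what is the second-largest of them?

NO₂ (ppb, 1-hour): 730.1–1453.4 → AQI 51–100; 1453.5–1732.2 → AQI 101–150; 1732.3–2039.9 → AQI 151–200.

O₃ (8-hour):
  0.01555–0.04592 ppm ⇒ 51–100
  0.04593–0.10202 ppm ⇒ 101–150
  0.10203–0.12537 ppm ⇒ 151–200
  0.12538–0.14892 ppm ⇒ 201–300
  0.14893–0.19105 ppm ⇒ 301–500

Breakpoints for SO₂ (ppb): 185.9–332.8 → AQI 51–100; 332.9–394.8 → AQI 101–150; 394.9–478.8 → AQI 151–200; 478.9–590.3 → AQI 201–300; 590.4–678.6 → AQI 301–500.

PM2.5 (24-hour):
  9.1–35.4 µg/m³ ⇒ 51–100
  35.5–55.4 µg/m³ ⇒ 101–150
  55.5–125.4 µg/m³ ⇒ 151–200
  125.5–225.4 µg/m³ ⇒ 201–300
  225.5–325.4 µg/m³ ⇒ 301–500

NO₂: row 1453.5–1732.2 (AQI 101–150). (150−101)·(1560.7−1453.5)/(1732.2−1453.5) + 101 = 49·107.2/278.7 + 101 ≈ 119.85 → 120.
O₃: 0.17044 ∈ [0.14893, 0.19105] ↔ index [301, 500].
301 + (0.17044−0.14893)·(500−301)/(0.19105−0.14893) = 301 + 0.02151·199/0.04212 ≈ 402.63, so AQI = 403.
SO₂: row 332.9–394.8 (AQI 101–150). (150−101)·(353.9−332.9)/(394.8−332.9) + 101 = 49·21.0/61.9 + 101 ≈ 117.62 → 118.
PM2.5: 98.3 ∈ [55.5, 125.4] ↔ index [151, 200].
151 + (98.3−55.5)·(200−151)/(125.4−55.5) = 151 + 42.8·49/69.9 ≈ 181.00, so AQI = 181.
Sub-indices: NO₂→120, O₃→403, SO₂→118, PM2.5→181. Ranked high→low: 403, 181, 120, 118. Second-highest sub-index = 181.

181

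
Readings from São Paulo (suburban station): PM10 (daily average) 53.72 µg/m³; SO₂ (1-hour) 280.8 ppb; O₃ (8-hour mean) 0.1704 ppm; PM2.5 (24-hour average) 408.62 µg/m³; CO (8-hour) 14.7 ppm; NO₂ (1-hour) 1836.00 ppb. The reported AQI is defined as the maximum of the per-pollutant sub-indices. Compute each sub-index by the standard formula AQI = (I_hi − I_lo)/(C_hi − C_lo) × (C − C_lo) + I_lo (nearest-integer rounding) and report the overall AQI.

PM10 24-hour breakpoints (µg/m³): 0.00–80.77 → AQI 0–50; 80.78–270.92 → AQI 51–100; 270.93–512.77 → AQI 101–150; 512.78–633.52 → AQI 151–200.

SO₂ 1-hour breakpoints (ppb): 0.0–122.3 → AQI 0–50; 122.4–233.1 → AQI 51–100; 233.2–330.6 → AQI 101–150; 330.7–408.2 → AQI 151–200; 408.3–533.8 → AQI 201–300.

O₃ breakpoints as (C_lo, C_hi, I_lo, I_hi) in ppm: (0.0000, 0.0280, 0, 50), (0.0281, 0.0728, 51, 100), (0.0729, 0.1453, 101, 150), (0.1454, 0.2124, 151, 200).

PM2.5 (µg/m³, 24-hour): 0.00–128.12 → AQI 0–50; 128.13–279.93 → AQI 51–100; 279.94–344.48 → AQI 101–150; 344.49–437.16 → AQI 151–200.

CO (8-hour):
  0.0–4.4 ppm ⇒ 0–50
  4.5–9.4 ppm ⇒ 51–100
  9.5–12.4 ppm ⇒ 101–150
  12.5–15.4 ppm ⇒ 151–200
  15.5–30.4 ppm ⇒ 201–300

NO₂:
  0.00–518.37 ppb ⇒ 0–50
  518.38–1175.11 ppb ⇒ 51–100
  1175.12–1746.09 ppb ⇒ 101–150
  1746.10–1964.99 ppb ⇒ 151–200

PM10 53.72: bracket 0.00–80.77 → index 0–50; slope 50/80.77, offset 53.72.
AQI = 0 + 50/80.77·53.72 ≈ 33.25 ⇒ 33.
SO₂ 280.8: bracket 233.2–330.6 → index 101–150; slope 49/97.4, offset 47.6.
AQI = 101 + 49/97.4·47.6 ≈ 124.95 ⇒ 125.
O₃: 0.1704 ∈ [0.1454, 0.2124] ↔ index [151, 200].
151 + (0.1704−0.1454)·(200−151)/(0.2124−0.1454) = 151 + 0.0250·49/0.0670 ≈ 169.28, so AQI = 169.
PM2.5: row 344.49–437.16 (AQI 151–200). (200−151)·(408.62−344.49)/(437.16−344.49) + 151 = 49·64.13/92.67 + 151 ≈ 184.91 → 185.
CO: 14.7 lies in 12.5–15.4, so I_lo=151, I_hi=200, C_lo=12.5, C_hi=15.4.
(200−151)/(15.4−12.5) × (14.7−12.5) + 151 = 49/2.9 × 2.2 + 151 ≈ 188.17 → 188.
NO₂ 1836.00: bracket 1746.10–1964.99 → index 151–200; slope 49/218.89, offset 89.90.
AQI = 151 + 49/218.89·89.90 ≈ 171.12 ⇒ 171.
Sub-indices: PM10→33, SO₂→125, O₃→169, PM2.5→185, CO→188, NO₂→171. Overall AQI = max = 188; dominant pollutant is CO.
AQI 188: Unhealthy.

188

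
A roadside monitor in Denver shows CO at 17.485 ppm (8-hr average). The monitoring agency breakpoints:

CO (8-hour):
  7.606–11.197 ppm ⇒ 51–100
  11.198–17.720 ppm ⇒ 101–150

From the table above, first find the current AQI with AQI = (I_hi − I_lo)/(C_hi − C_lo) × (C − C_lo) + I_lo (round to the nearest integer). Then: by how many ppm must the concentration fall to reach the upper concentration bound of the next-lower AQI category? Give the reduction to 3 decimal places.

6.288

CO 17.485: bracket 11.198–17.720 → index 101–150; slope 49/6.522, offset 6.287.
AQI = 101 + 49/6.522·6.287 ≈ 148.23 ⇒ 148.
Current AQI 148 is in the Unhealthy for Sensitive Groups range (101–150). The next-lower category tops out at AQI 100, whose upper concentration bound is 11.197 ppm.
Reduction needed = 17.485 − 11.197 = 6.288 ppm.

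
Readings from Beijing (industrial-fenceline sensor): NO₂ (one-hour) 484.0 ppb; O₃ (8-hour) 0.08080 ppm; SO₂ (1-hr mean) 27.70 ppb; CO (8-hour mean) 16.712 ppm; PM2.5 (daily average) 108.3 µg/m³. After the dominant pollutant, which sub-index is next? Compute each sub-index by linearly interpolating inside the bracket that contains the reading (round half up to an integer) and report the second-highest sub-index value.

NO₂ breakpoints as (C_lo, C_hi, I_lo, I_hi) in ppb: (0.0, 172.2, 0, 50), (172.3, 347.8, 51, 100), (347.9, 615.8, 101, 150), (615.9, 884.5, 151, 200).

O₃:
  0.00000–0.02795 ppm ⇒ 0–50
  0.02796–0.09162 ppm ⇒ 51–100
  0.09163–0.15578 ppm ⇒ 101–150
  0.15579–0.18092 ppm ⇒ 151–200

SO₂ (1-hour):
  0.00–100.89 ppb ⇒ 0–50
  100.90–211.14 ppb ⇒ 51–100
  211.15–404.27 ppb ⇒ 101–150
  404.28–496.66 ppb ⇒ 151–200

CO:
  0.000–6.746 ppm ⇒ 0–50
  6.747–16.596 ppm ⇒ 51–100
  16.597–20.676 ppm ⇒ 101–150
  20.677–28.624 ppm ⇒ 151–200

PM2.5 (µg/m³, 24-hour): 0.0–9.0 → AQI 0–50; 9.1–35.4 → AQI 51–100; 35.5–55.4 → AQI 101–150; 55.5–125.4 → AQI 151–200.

126

NO₂: 484.0 ∈ [347.9, 615.8] ↔ index [101, 150].
101 + (484.0−347.9)·(150−101)/(615.8−347.9) = 101 + 136.1·49/267.9 ≈ 125.89, so AQI = 126.
O₃: 0.08080 lies in 0.02796–0.09162, so I_lo=51, I_hi=100, C_lo=0.02796, C_hi=0.09162.
(100−51)/(0.09162−0.02796) × (0.08080−0.02796) + 51 = 49/0.06366 × 0.05284 + 51 ≈ 91.67 → 92.
SO₂: 27.70 lies in 0.00–100.89, so I_lo=0, I_hi=50, C_lo=0.00, C_hi=100.89.
(50−0)/(100.89−0.00) × (27.70−0.00) + 0 = 50/100.89 × 27.70 + 0 ≈ 13.73 → 14.
CO 16.712: bracket 16.597–20.676 → index 101–150; slope 49/4.079, offset 0.115.
AQI = 101 + 49/4.079·0.115 ≈ 102.38 ⇒ 102.
PM2.5: 108.3 lies in 55.5–125.4, so I_lo=151, I_hi=200, C_lo=55.5, C_hi=125.4.
(200−151)/(125.4−55.5) × (108.3−55.5) + 151 = 49/69.9 × 52.8 + 151 ≈ 188.01 → 188.
Sub-indices: NO₂→126, O₃→92, SO₂→14, CO→102, PM2.5→188. Ranked high→low: 188, 126, 102, 92, 14. Second-highest sub-index = 126.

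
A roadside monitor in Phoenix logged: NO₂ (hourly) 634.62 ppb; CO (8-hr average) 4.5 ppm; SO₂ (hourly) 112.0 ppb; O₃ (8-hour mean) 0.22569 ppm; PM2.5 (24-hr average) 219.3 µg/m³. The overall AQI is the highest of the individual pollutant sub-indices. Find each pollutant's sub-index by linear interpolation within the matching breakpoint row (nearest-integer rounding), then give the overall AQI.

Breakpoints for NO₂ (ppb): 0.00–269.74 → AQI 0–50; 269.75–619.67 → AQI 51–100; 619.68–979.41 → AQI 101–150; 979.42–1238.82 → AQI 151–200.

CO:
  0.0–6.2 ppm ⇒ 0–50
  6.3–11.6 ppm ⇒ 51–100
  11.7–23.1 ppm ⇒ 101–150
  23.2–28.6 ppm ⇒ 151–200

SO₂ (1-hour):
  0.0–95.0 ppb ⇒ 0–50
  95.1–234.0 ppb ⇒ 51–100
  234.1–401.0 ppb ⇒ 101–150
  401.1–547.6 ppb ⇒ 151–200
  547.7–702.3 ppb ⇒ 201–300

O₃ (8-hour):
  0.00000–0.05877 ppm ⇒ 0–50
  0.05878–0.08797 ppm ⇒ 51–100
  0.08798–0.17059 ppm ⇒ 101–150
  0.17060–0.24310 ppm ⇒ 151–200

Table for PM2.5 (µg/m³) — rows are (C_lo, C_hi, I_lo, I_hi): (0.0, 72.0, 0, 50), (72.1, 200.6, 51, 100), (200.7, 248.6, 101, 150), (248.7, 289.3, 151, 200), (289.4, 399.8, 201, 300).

NO₂: 634.62 ∈ [619.68, 979.41] ↔ index [101, 150].
101 + (634.62−619.68)·(150−101)/(979.41−619.68) = 101 + 14.94·49/359.73 ≈ 103.04, so AQI = 103.
CO: 4.5 ∈ [0.0, 6.2] ↔ index [0, 50].
0 + (4.5−0.0)·(50−0)/(6.2−0.0) = 0 + 4.5·50/6.2 ≈ 36.29, so AQI = 36.
SO₂: 112.0 lies in 95.1–234.0, so I_lo=51, I_hi=100, C_lo=95.1, C_hi=234.0.
(100−51)/(234.0−95.1) × (112.0−95.1) + 51 = 49/138.9 × 16.9 + 51 ≈ 56.96 → 57.
O₃ 0.22569: bracket 0.17060–0.24310 → index 151–200; slope 49/0.07250, offset 0.05509.
AQI = 151 + 49/0.07250·0.05509 ≈ 188.23 ⇒ 188.
PM2.5: 219.3 lies in 200.7–248.6, so I_lo=101, I_hi=150, C_lo=200.7, C_hi=248.6.
(150−101)/(248.6−200.7) × (219.3−200.7) + 101 = 49/47.9 × 18.6 + 101 ≈ 120.03 → 120.
Sub-indices: NO₂→103, CO→36, SO₂→57, O₃→188, PM2.5→120. Overall AQI = max = 188; dominant pollutant is O₃.

188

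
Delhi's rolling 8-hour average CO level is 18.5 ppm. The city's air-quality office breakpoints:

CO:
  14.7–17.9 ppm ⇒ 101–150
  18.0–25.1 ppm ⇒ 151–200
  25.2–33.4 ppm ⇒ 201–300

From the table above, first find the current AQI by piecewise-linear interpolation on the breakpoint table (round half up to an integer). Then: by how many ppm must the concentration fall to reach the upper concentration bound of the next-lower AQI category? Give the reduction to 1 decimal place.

0.6

CO: 18.5 ∈ [18.0, 25.1] ↔ index [151, 200].
151 + (18.5−18.0)·(200−151)/(25.1−18.0) = 151 + 0.5·49/7.1 ≈ 154.45, so AQI = 154.
Current AQI 154 is in the Unhealthy range (151–200). The next-lower category tops out at AQI 150, whose upper concentration bound is 17.9 ppm.
Reduction needed = 18.5 − 17.9 = 0.6 ppm.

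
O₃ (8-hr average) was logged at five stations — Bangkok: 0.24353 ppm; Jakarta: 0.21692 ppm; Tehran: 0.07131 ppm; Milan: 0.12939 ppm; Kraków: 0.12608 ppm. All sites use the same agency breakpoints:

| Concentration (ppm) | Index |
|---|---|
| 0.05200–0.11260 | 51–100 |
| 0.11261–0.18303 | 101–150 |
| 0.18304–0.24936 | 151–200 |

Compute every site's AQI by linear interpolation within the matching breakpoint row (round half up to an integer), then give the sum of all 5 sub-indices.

662

Bangkok 0.24353: bracket 0.18304–0.24936 → index 151–200; slope 49/0.06632, offset 0.06049.
AQI = 151 + 49/0.06632·0.06049 ≈ 195.69 ⇒ 196.
Jakarta: 0.21692 lies in 0.18304–0.24936, so I_lo=151, I_hi=200, C_lo=0.18304, C_hi=0.24936.
(200−151)/(0.24936−0.18304) × (0.21692−0.18304) + 151 = 49/0.06632 × 0.03388 + 151 ≈ 176.03 → 176.
Tehran 0.07131: bracket 0.05200–0.11260 → index 51–100; slope 49/0.06060, offset 0.01931.
AQI = 51 + 49/0.06060·0.01931 ≈ 66.61 ⇒ 67.
Milan: 0.12939 ∈ [0.11261, 0.18303] ↔ index [101, 150].
101 + (0.12939−0.11261)·(150−101)/(0.18303−0.11261) = 101 + 0.01678·49/0.07042 ≈ 112.68, so AQI = 113.
Kraków: 0.12608 ∈ [0.11261, 0.18303] ↔ index [101, 150].
101 + (0.12608−0.11261)·(150−101)/(0.18303−0.11261) = 101 + 0.01347·49/0.07042 ≈ 110.37, so AQI = 110.
AQIs: Bangkok=196, Jakarta=176, Tehran=67, Milan=113, Kraków=110. Sum = 196 + 176 + 67 + 113 + 110 = 662.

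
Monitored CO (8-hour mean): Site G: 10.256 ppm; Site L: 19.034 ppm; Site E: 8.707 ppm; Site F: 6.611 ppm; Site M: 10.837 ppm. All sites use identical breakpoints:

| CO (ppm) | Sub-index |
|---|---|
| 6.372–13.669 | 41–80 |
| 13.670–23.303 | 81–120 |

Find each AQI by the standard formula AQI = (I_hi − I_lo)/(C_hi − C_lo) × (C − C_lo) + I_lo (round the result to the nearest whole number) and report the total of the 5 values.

325

Site G: 10.256 ∈ [6.372, 13.669] ↔ index [41, 80].
41 + (10.256−6.372)·(80−41)/(13.669−6.372) = 41 + 3.884·39/7.297 ≈ 61.76, so AQI = 62.
Site L: row 13.670–23.303 (AQI 81–120). (120−81)·(19.034−13.670)/(23.303−13.670) + 81 = 39·5.364/9.633 + 81 ≈ 102.72 → 103.
Site E: 8.707 ∈ [6.372, 13.669] ↔ index [41, 80].
41 + (8.707−6.372)·(80−41)/(13.669−6.372) = 41 + 2.335·39/7.297 ≈ 53.48, so AQI = 53.
Site F: 6.611 lies in 6.372–13.669, so I_lo=41, I_hi=80, C_lo=6.372, C_hi=13.669.
(80−41)/(13.669−6.372) × (6.611−6.372) + 41 = 39/7.297 × 0.239 + 41 ≈ 42.28 → 42.
Site M: row 6.372–13.669 (AQI 41–80). (80−41)·(10.837−6.372)/(13.669−6.372) + 41 = 39·4.465/7.297 + 41 ≈ 64.86 → 65.
AQIs: Site G=62, Site L=103, Site E=53, Site F=42, Site M=65. Sum = 62 + 103 + 53 + 42 + 65 = 325.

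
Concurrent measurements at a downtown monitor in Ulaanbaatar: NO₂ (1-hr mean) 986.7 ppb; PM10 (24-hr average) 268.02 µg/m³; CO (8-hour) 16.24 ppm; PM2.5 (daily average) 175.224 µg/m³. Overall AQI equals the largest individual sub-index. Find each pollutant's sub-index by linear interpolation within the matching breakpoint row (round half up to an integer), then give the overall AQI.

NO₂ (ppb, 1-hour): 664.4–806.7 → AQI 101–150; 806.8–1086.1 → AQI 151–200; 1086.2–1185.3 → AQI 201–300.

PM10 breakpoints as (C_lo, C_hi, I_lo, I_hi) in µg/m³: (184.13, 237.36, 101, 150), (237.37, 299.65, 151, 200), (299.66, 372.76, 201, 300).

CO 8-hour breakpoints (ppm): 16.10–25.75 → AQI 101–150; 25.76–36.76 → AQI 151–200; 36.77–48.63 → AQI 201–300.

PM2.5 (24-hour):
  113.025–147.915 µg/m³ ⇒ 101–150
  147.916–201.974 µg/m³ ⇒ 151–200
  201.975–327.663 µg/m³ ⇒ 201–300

NO₂: 986.7 lies in 806.8–1086.1, so I_lo=151, I_hi=200, C_lo=806.8, C_hi=1086.1.
(200−151)/(1086.1−806.8) × (986.7−806.8) + 151 = 49/279.3 × 179.9 + 151 ≈ 182.56 → 183.
PM10: 268.02 ∈ [237.37, 299.65] ↔ index [151, 200].
151 + (268.02−237.37)·(200−151)/(299.65−237.37) = 151 + 30.65·49/62.28 ≈ 175.11, so AQI = 175.
CO 16.24: bracket 16.10–25.75 → index 101–150; slope 49/9.65, offset 0.14.
AQI = 101 + 49/9.65·0.14 ≈ 101.71 ⇒ 102.
PM2.5 175.224: bracket 147.916–201.974 → index 151–200; slope 49/54.058, offset 27.308.
AQI = 151 + 49/54.058·27.308 ≈ 175.75 ⇒ 176.
Sub-indices: NO₂→183, PM10→175, CO→102, PM2.5→176. Overall AQI = max = 183; dominant pollutant is NO₂.

183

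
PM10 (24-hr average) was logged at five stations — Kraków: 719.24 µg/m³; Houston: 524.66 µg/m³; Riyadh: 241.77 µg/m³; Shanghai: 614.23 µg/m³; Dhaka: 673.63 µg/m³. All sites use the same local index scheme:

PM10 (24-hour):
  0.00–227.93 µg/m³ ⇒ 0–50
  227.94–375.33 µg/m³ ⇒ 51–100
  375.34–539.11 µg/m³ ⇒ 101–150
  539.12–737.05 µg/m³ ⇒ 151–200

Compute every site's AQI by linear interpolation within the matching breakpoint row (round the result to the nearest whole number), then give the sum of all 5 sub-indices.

752

Kraków: row 539.12–737.05 (AQI 151–200). (200−151)·(719.24−539.12)/(737.05−539.12) + 151 = 49·180.12/197.93 + 151 ≈ 195.59 → 196.
Houston 524.66: bracket 375.34–539.11 → index 101–150; slope 49/163.77, offset 149.32.
AQI = 101 + 49/163.77·149.32 ≈ 145.68 ⇒ 146.
Riyadh: 241.77 ∈ [227.94, 375.33] ↔ index [51, 100].
51 + (241.77−227.94)·(100−51)/(375.33−227.94) = 51 + 13.83·49/147.39 ≈ 55.60, so AQI = 56.
Shanghai: 614.23 lies in 539.12–737.05, so I_lo=151, I_hi=200, C_lo=539.12, C_hi=737.05.
(200−151)/(737.05−539.12) × (614.23−539.12) + 151 = 49/197.93 × 75.11 + 151 ≈ 169.59 → 170.
Dhaka 673.63: bracket 539.12–737.05 → index 151–200; slope 49/197.93, offset 134.51.
AQI = 151 + 49/197.93·134.51 ≈ 184.30 ⇒ 184.
AQIs: Kraków=196, Houston=146, Riyadh=56, Shanghai=170, Dhaka=184. Sum = 196 + 146 + 56 + 170 + 184 = 752.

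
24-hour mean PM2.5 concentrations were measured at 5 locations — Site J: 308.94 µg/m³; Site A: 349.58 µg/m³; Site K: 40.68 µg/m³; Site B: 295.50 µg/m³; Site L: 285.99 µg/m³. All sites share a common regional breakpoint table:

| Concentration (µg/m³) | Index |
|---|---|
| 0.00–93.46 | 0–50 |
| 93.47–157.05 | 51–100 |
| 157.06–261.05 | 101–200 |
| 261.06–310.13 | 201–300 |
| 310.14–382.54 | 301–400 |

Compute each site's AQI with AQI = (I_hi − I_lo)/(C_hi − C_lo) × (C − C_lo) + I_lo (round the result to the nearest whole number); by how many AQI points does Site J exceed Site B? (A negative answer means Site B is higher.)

Site J 308.94: bracket 261.06–310.13 → index 201–300; slope 99/49.07, offset 47.88.
AQI = 201 + 99/49.07·47.88 ≈ 297.60 ⇒ 298.
Site A: 349.58 ∈ [310.14, 382.54] ↔ index [301, 400].
301 + (349.58−310.14)·(400−301)/(382.54−310.14) = 301 + 39.44·99/72.40 ≈ 354.93, so AQI = 355.
Site K: row 0.00–93.46 (AQI 0–50). (50−0)·(40.68−0.00)/(93.46−0.00) + 0 = 50·40.68/93.46 + 0 ≈ 21.76 → 22.
Site B: row 261.06–310.13 (AQI 201–300). (300−201)·(295.50−261.06)/(310.13−261.06) + 201 = 99·34.44/49.07 + 201 ≈ 270.48 → 270.
Site L: row 261.06–310.13 (AQI 201–300). (300−201)·(285.99−261.06)/(310.13−261.06) + 201 = 99·24.93/49.07 + 201 ≈ 251.30 → 251.
AQIs: Site J=298, Site A=355, Site K=22, Site B=270, Site L=251. Site J (298) − Site B (270) = 28.

28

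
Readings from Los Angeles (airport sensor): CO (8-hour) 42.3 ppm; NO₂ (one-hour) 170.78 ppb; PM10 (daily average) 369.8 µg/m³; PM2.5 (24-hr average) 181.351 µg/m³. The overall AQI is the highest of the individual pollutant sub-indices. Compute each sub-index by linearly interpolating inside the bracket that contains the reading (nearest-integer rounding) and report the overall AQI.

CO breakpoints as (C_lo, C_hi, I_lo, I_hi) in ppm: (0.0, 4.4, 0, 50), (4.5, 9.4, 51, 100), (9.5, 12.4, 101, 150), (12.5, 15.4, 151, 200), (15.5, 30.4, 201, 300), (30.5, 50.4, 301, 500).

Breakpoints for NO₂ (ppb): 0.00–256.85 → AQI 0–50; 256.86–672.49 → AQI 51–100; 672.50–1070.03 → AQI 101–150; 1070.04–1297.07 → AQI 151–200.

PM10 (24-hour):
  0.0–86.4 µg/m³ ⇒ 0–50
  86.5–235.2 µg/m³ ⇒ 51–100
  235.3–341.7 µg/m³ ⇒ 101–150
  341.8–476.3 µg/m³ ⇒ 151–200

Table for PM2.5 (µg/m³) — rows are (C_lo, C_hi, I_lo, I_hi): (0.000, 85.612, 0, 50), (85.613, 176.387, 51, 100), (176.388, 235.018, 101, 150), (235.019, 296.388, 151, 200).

CO 42.3: bracket 30.5–50.4 → index 301–500; slope 199/19.9, offset 11.8.
AQI = 301 + 199/19.9·11.8 ≈ 419.00 ⇒ 419.
NO₂: 170.78 lies in 0.00–256.85, so I_lo=0, I_hi=50, C_lo=0.00, C_hi=256.85.
(50−0)/(256.85−0.00) × (170.78−0.00) + 0 = 50/256.85 × 170.78 + 0 ≈ 33.25 → 33.
PM10: row 341.8–476.3 (AQI 151–200). (200−151)·(369.8−341.8)/(476.3−341.8) + 151 = 49·28.0/134.5 + 151 ≈ 161.20 → 161.
PM2.5: 181.351 lies in 176.388–235.018, so I_lo=101, I_hi=150, C_lo=176.388, C_hi=235.018.
(150−101)/(235.018−176.388) × (181.351−176.388) + 101 = 49/58.630 × 4.963 + 101 ≈ 105.15 → 105.
Sub-indices: CO→419, NO₂→33, PM10→161, PM2.5→105. Overall AQI = max = 419; dominant pollutant is CO.
AQI 419: Hazardous.

419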